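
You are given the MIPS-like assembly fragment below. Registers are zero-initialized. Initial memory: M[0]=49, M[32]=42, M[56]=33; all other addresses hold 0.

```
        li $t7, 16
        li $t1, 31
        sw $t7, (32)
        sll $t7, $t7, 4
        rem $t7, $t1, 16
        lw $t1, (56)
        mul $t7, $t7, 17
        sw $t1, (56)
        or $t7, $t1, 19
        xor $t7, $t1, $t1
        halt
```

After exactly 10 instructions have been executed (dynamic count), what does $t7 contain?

li $t7, 16 → $t7=16
li $t1, 31 → $t1=31
sw $t7, (32) → M[32]=16
sll $t7, $t7, 4 → $t7=16<<4=256
rem $t7, $t1, 16 → $t7=31%16=15
lw $t1, (56) → $t1=M[56]=33
mul $t7, $t7, 17 → $t7=15*17=255
sw $t1, (56) → M[56]=33
or $t7, $t1, 19 → $t7=33|19=51
xor $t7, $t1, $t1 → $t7=33^33=0
After step 10: $t7 = 0.

0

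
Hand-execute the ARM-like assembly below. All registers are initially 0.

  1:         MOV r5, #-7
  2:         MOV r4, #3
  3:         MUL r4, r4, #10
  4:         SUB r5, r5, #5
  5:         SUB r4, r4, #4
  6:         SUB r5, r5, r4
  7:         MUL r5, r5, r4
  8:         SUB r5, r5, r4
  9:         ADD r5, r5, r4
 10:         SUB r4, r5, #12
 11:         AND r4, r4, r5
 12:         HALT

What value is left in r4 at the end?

-1024

after MOV r5, #-7: r5=-7
after MOV r4, #3: r4=3
after MUL r4, r4, #10: r4=3*10=30
after SUB r5, r5, #5: r5=(-7)-5=-12
after SUB r4, r4, #4: r4=30-4=26
after SUB r5, r5, r4: r5=(-12)-26=-38
after MUL r5, r5, r4: r5=(-38)*26=-988
after SUB r5, r5, r4: r5=(-988)-26=-1014
after ADD r5, r5, r4: r5=(-1014)+26=-988
after SUB r4, r5, #12: r4=(-988)-12=-1000
after AND r4, r4, r5: r4=(-1000)&(-988)=-1024
halt.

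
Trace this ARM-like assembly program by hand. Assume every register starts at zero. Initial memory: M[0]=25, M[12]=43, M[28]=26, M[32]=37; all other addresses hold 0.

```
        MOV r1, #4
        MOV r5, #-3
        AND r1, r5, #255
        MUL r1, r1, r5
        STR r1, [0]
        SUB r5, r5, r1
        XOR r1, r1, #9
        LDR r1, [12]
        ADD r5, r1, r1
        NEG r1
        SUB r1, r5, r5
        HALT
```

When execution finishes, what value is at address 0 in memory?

r1=4
r5=-3
r1=(-3)&255=253
r1=253*(-3)=-759
STR r1, [0] → M[0]=-759
r5=(-3)-(-759)=756
r1=(-759)^9=-768
r1=M[12]=43
r5=43+43=86
r1=-(43)=-43
r1=86-86=0
halt.

-759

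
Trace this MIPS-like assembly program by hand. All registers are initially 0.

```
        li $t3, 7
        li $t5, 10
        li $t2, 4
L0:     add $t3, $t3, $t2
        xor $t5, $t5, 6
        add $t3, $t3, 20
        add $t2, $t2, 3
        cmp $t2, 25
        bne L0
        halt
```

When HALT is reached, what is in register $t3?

li $t3, 7 → $t3=7
li $t5, 10 → $t5=10
li $t2, 4 → $t2=4
add $t3, $t3, $t2 → $t3=7+4=11
xor $t5, $t5, 6 → $t5=10^6=12
add $t3, $t3, 20 → $t3=11+20=31
add $t2, $t2, 3 → $t2=4+3=7
cmp $t2, 25  (cmp 7,25)
bne L0: taken
add $t3, $t3, $t2 → $t3=31+7=38
xor $t5, $t5, 6 → $t5=12^6=10
add $t3, $t3, 20 → $t3=38+20=58
add $t2, $t2, 3 → $t2=7+3=10
cmp $t2, 25  (cmp 10,25)
bne L0: taken
add $t3, $t3, $t2 → $t3=58+10=68
xor $t5, $t5, 6 → $t5=10^6=12
add $t3, $t3, 20 → $t3=68+20=88
add $t2, $t2, 3 → $t2=10+3=13
cmp $t2, 25  (cmp 13,25)
bne L0: taken
add $t3, $t3, $t2 → $t3=88+13=101
xor $t5, $t5, 6 → $t5=12^6=10
add $t3, $t3, 20 → $t3=101+20=121
add $t2, $t2, 3 → $t2=13+3=16
cmp $t2, 25  (cmp 16,25)
bne L0: taken
add $t3, $t3, $t2 → $t3=121+16=137
xor $t5, $t5, 6 → $t5=10^6=12
add $t3, $t3, 20 → $t3=137+20=157
add $t2, $t2, 3 → $t2=16+3=19
cmp $t2, 25  (cmp 19,25)
bne L0: taken
add $t3, $t3, $t2 → $t3=157+19=176
xor $t5, $t5, 6 → $t5=12^6=10
add $t3, $t3, 20 → $t3=176+20=196
add $t2, $t2, 3 → $t2=19+3=22
cmp $t2, 25  (cmp 22,25)
bne L0: taken
add $t3, $t3, $t2 → $t3=196+22=218
xor $t5, $t5, 6 → $t5=10^6=12
add $t3, $t3, 20 → $t3=218+20=238
add $t2, $t2, 3 → $t2=22+3=25
cmp $t2, 25  (cmp 25,25)
bne L0: not taken
halt.

238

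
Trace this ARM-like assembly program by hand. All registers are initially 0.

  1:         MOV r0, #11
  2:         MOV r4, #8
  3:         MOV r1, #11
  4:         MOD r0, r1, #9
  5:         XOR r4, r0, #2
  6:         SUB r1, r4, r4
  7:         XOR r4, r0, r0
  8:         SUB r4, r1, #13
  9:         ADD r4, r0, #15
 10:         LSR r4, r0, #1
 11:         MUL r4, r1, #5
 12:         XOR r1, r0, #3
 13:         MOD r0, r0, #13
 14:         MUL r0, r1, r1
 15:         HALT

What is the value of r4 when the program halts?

r0=11
r4=8
r1=11
r0=11%9=2
r4=2^2=0
r1=0-0=0
r4=2^2=0
r4=0-13=-13
r4=2+15=17
r4=2>>1=1
r4=0*5=0
r1=2^3=1
r0=2%13=2
r0=1*1=1
halt.

0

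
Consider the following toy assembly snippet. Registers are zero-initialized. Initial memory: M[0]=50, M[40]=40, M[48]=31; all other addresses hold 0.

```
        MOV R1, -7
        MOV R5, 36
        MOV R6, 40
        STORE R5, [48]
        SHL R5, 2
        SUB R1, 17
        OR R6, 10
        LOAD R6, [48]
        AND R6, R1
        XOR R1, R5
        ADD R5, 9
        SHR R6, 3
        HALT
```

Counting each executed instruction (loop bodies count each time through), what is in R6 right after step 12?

4

after MOV R1, -7: R1=-7
after MOV R5, 36: R5=36
after MOV R6, 40: R6=40
STORE R5, [48] → M[48]=36
after SHL R5, 2: R5=36<<2=144
after SUB R1, 17: R1=(-7)-17=-24
after OR R6, 10: R6=40|10=42
after LOAD R6, [48]: R6=M[48]=36
after AND R6, R1: R6=36&(-24)=32
after XOR R1, R5: R1=(-24)^144=-136
after ADD R5, 9: R5=144+9=153
after SHR R6, 3: R6=32>>3=4
After step 12: R6 = 4.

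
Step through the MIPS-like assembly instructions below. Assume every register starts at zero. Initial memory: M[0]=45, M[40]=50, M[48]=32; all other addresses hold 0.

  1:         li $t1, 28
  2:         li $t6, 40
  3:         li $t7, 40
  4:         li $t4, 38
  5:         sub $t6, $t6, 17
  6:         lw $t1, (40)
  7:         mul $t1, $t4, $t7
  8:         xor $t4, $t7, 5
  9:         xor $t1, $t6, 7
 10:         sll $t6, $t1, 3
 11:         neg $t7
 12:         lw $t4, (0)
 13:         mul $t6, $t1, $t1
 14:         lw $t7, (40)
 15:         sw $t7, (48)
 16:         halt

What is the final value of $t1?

$t1=28
$t6=40
$t7=40
$t4=38
$t6=40-17=23
$t1=M[40]=50
$t1=38*40=1520
$t4=40^5=45
$t1=23^7=16
$t6=16<<3=128
$t7=-(40)=-40
$t4=M[0]=45
$t6=16*16=256
$t7=M[40]=50
sw $t7, (48) → M[48]=50
halt.

16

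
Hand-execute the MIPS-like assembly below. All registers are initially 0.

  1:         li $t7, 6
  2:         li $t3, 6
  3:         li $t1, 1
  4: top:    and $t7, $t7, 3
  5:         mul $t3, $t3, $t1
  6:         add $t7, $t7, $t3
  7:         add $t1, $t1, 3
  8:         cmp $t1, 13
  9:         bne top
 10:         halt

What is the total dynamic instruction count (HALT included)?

li $t7, 6 → $t7=6
li $t3, 6 → $t3=6
li $t1, 1 → $t1=1
and $t7, $t7, 3 → $t7=6&3=2
mul $t3, $t3, $t1 → $t3=6*1=6
add $t7, $t7, $t3 → $t7=2+6=8
add $t1, $t1, 3 → $t1=1+3=4
cmp $t1, 13  (cmp 4,13)
bne top: taken
and $t7, $t7, 3 → $t7=8&3=0
mul $t3, $t3, $t1 → $t3=6*4=24
add $t7, $t7, $t3 → $t7=0+24=24
add $t1, $t1, 3 → $t1=4+3=7
cmp $t1, 13  (cmp 7,13)
bne top: taken
and $t7, $t7, 3 → $t7=24&3=0
mul $t3, $t3, $t1 → $t3=24*7=168
add $t7, $t7, $t3 → $t7=0+168=168
add $t1, $t1, 3 → $t1=7+3=10
cmp $t1, 13  (cmp 10,13)
bne top: taken
and $t7, $t7, 3 → $t7=168&3=0
mul $t3, $t3, $t1 → $t3=168*10=1680
add $t7, $t7, $t3 → $t7=0+1680=1680
add $t1, $t1, 3 → $t1=10+3=13
cmp $t1, 13  (cmp 13,13)
bne top: not taken
halt.
Total executed instructions: 28.

28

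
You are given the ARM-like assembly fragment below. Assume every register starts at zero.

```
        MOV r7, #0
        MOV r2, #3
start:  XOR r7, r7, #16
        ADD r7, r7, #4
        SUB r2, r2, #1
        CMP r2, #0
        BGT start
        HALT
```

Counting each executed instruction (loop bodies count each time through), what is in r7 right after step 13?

24

r7=0
r2=3
r7=0^16=16
r7=16+4=20
r2=3-1=2
CMP r2, #0  (cmp 2,0)
BGT start: taken
r7=20^16=4
r7=4+4=8
r2=2-1=1
CMP r2, #0  (cmp 1,0)
BGT start: taken
r7=8^16=24
After step 13: r7 = 24.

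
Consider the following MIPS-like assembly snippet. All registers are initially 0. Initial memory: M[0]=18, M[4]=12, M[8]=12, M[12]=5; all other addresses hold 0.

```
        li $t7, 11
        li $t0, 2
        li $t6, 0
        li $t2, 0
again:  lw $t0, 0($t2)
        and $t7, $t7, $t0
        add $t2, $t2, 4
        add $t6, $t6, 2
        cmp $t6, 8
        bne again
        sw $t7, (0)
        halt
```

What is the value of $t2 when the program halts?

16

after li $t7, 11: $t7=11
after li $t0, 2: $t0=2
after li $t6, 0: $t6=0
after li $t2, 0: $t2=0
after lw $t0, 0($t2): $t0=M[0]=18
after and $t7, $t7, $t0: $t7=11&18=2
after add $t2, $t2, 4: $t2=0+4=4
after add $t6, $t6, 2: $t6=0+2=2
cmp $t6, 8  (cmp 2,8)
bne again: taken
after lw $t0, 0($t2): $t0=M[4]=12
after and $t7, $t7, $t0: $t7=2&12=0
after add $t2, $t2, 4: $t2=4+4=8
after add $t6, $t6, 2: $t6=2+2=4
cmp $t6, 8  (cmp 4,8)
bne again: taken
after lw $t0, 0($t2): $t0=M[8]=12
after and $t7, $t7, $t0: $t7=0&12=0
after add $t2, $t2, 4: $t2=8+4=12
after add $t6, $t6, 2: $t6=4+2=6
cmp $t6, 8  (cmp 6,8)
bne again: taken
after lw $t0, 0($t2): $t0=M[12]=5
after and $t7, $t7, $t0: $t7=0&5=0
after add $t2, $t2, 4: $t2=12+4=16
after add $t6, $t6, 2: $t6=6+2=8
cmp $t6, 8  (cmp 8,8)
bne again: not taken
sw $t7, (0) → M[0]=0
halt.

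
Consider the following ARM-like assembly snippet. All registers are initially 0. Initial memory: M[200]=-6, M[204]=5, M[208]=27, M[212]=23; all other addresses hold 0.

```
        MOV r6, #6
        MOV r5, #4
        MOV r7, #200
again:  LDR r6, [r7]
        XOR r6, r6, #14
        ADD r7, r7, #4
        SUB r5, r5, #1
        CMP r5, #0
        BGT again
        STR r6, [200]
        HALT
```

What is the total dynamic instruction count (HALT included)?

r6=6
r5=4
r7=200
r6=M[200]=-6
r6=(-6)^14=-12
r7=200+4=204
r5=4-1=3
CMP r5, #0  (cmp 3,0)
BGT again: taken
r6=M[204]=5
r6=5^14=11
r7=204+4=208
r5=3-1=2
CMP r5, #0  (cmp 2,0)
BGT again: taken
r6=M[208]=27
r6=27^14=21
r7=208+4=212
r5=2-1=1
CMP r5, #0  (cmp 1,0)
BGT again: taken
r6=M[212]=23
r6=23^14=25
r7=212+4=216
r5=1-1=0
CMP r5, #0  (cmp 0,0)
BGT again: not taken
STR r6, [200] → M[200]=25
halt.
Total executed instructions: 29.

29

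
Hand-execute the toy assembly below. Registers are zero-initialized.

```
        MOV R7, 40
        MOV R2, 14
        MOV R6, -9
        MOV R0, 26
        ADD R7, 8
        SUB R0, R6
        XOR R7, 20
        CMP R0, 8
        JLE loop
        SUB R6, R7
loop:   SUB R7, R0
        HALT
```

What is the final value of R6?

MOV R7, 40 → R7=40
MOV R2, 14 → R2=14
MOV R6, -9 → R6=-9
MOV R0, 26 → R0=26
ADD R7, 8 → R7=40+8=48
SUB R0, R6 → R0=26-(-9)=35
XOR R7, 20 → R7=48^20=36
CMP R0, 8  (cmp 35,8)
JLE loop: not taken
SUB R6, R7 → R6=(-9)-36=-45
SUB R7, R0 → R7=36-35=1
halt.

-45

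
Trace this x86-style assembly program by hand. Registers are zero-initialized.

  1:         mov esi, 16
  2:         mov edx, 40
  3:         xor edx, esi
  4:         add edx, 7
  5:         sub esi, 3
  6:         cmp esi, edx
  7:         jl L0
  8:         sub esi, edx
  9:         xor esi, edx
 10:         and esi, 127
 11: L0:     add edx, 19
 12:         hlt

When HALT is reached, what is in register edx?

mov esi, 16 → esi=16
mov edx, 40 → edx=40
xor edx, esi → edx=40^16=56
add edx, 7 → edx=56+7=63
sub esi, 3 → esi=16-3=13
cmp esi, edx  (cmp 13,63)
jl L0: taken
add edx, 19 → edx=63+19=82
halt.

82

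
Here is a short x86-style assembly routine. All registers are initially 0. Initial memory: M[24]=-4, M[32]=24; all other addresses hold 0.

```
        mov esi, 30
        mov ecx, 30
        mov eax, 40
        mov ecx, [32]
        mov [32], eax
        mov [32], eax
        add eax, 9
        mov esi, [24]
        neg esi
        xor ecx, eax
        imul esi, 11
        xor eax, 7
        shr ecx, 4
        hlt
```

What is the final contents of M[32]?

40

mov esi, 30 → esi=30
mov ecx, 30 → ecx=30
mov eax, 40 → eax=40
mov ecx, [32] → ecx=M[32]=24
mov [32], eax → M[32]=40
mov [32], eax → M[32]=40
add eax, 9 → eax=40+9=49
mov esi, [24] → esi=M[24]=-4
neg esi → esi=-(-4)=4
xor ecx, eax → ecx=24^49=41
imul esi, 11 → esi=4*11=44
xor eax, 7 → eax=49^7=54
shr ecx, 4 → ecx=41>>4=2
halt.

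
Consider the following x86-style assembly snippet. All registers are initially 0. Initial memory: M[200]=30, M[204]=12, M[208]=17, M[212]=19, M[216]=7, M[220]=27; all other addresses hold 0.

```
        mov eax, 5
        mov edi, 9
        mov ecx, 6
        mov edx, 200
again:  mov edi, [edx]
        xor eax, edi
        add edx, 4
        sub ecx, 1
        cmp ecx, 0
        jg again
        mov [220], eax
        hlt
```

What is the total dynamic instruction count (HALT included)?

42

eax=5
edi=9
ecx=6
edx=200
edi=M[200]=30
eax=5^30=27
edx=200+4=204
ecx=6-1=5
cmp ecx, 0  (cmp 5,0)
jg again: taken
edi=M[204]=12
eax=27^12=23
edx=204+4=208
ecx=5-1=4
cmp ecx, 0  (cmp 4,0)
jg again: taken
edi=M[208]=17
eax=23^17=6
edx=208+4=212
ecx=4-1=3
cmp ecx, 0  (cmp 3,0)
jg again: taken
edi=M[212]=19
eax=6^19=21
edx=212+4=216
ecx=3-1=2
cmp ecx, 0  (cmp 2,0)
jg again: taken
edi=M[216]=7
eax=21^7=18
edx=216+4=220
ecx=2-1=1
cmp ecx, 0  (cmp 1,0)
jg again: taken
edi=M[220]=27
eax=18^27=9
edx=220+4=224
ecx=1-1=0
cmp ecx, 0  (cmp 0,0)
jg again: not taken
mov [220], eax → M[220]=9
halt.
Total executed instructions: 42.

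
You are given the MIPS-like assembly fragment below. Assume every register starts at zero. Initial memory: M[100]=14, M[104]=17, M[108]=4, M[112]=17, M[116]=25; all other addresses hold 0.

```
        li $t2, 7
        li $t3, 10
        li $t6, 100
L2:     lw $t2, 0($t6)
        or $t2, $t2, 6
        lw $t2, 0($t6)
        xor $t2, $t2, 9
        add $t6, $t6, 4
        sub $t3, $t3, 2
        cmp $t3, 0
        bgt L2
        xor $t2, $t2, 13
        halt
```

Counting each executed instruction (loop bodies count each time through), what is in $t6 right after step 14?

104

li $t2, 7 → $t2=7
li $t3, 10 → $t3=10
li $t6, 100 → $t6=100
lw $t2, 0($t6) → $t2=M[100]=14
or $t2, $t2, 6 → $t2=14|6=14
lw $t2, 0($t6) → $t2=M[100]=14
xor $t2, $t2, 9 → $t2=14^9=7
add $t6, $t6, 4 → $t6=100+4=104
sub $t3, $t3, 2 → $t3=10-2=8
cmp $t3, 0  (cmp 8,0)
bgt L2: taken
lw $t2, 0($t6) → $t2=M[104]=17
or $t2, $t2, 6 → $t2=17|6=23
lw $t2, 0($t6) → $t2=M[104]=17
After step 14: $t6 = 104.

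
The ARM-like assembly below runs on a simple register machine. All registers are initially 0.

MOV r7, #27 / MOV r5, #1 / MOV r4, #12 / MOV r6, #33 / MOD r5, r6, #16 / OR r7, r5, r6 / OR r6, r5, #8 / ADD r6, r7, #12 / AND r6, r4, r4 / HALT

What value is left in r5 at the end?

1

after MOV r7, #27: r7=27
after MOV r5, #1: r5=1
after MOV r4, #12: r4=12
after MOV r6, #33: r6=33
after MOD r5, r6, #16: r5=33%16=1
after OR r7, r5, r6: r7=1|33=33
after OR r6, r5, #8: r6=1|8=9
after ADD r6, r7, #12: r6=33+12=45
after AND r6, r4, r4: r6=12&12=12
halt.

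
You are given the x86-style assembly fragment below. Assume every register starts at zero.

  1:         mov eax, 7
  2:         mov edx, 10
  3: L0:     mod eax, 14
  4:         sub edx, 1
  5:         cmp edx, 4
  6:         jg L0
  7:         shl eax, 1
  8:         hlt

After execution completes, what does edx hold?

after mov eax, 7: eax=7
after mov edx, 10: edx=10
after mod eax, 14: eax=7%14=7
after sub edx, 1: edx=10-1=9
cmp edx, 4  (cmp 9,4)
jg L0: taken
after mod eax, 14: eax=7%14=7
after sub edx, 1: edx=9-1=8
cmp edx, 4  (cmp 8,4)
jg L0: taken
after mod eax, 14: eax=7%14=7
after sub edx, 1: edx=8-1=7
cmp edx, 4  (cmp 7,4)
jg L0: taken
after mod eax, 14: eax=7%14=7
after sub edx, 1: edx=7-1=6
cmp edx, 4  (cmp 6,4)
jg L0: taken
after mod eax, 14: eax=7%14=7
after sub edx, 1: edx=6-1=5
cmp edx, 4  (cmp 5,4)
jg L0: taken
after mod eax, 14: eax=7%14=7
after sub edx, 1: edx=5-1=4
cmp edx, 4  (cmp 4,4)
jg L0: not taken
after shl eax, 1: eax=7<<1=14
halt.

4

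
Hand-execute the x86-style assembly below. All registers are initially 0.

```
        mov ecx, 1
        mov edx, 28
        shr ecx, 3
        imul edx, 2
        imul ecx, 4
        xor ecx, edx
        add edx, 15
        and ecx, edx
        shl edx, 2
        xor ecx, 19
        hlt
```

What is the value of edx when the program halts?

after mov ecx, 1: ecx=1
after mov edx, 28: edx=28
after shr ecx, 3: ecx=1>>3=0
after imul edx, 2: edx=28*2=56
after imul ecx, 4: ecx=0*4=0
after xor ecx, edx: ecx=0^56=56
after add edx, 15: edx=56+15=71
after and ecx, edx: ecx=56&71=0
after shl edx, 2: edx=71<<2=284
after xor ecx, 19: ecx=0^19=19
halt.

284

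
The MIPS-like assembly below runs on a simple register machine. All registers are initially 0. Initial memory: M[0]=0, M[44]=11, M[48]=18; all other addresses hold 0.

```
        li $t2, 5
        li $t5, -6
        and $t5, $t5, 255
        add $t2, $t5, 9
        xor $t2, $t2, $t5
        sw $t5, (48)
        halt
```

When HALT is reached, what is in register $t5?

li $t2, 5 → $t2=5
li $t5, -6 → $t5=-6
and $t5, $t5, 255 → $t5=(-6)&255=250
add $t2, $t5, 9 → $t2=250+9=259
xor $t2, $t2, $t5 → $t2=259^250=505
sw $t5, (48) → M[48]=250
halt.

250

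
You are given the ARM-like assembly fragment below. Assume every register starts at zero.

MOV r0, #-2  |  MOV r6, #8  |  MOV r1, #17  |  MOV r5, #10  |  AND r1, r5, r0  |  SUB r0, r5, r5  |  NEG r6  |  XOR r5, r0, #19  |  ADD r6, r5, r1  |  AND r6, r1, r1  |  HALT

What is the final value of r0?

MOV r0, #-2 → r0=-2
MOV r6, #8 → r6=8
MOV r1, #17 → r1=17
MOV r5, #10 → r5=10
AND r1, r5, r0 → r1=10&(-2)=10
SUB r0, r5, r5 → r0=10-10=0
NEG r6 → r6=-(8)=-8
XOR r5, r0, #19 → r5=0^19=19
ADD r6, r5, r1 → r6=19+10=29
AND r6, r1, r1 → r6=10&10=10
halt.

0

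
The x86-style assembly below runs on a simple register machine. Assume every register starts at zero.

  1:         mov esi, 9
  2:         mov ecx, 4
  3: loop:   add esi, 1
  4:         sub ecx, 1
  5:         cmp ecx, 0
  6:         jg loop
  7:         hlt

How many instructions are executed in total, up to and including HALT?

19

mov esi, 9 → esi=9
mov ecx, 4 → ecx=4
add esi, 1 → esi=9+1=10
sub ecx, 1 → ecx=4-1=3
cmp ecx, 0  (cmp 3,0)
jg loop: taken
add esi, 1 → esi=10+1=11
sub ecx, 1 → ecx=3-1=2
cmp ecx, 0  (cmp 2,0)
jg loop: taken
add esi, 1 → esi=11+1=12
sub ecx, 1 → ecx=2-1=1
cmp ecx, 0  (cmp 1,0)
jg loop: taken
add esi, 1 → esi=12+1=13
sub ecx, 1 → ecx=1-1=0
cmp ecx, 0  (cmp 0,0)
jg loop: not taken
halt.
Total executed instructions: 19.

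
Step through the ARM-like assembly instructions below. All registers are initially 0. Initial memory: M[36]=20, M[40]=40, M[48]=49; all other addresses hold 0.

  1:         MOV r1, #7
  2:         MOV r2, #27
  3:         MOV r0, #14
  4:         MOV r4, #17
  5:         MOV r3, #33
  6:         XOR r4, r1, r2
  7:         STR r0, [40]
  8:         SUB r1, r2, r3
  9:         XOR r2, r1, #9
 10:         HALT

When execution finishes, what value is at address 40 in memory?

14

r1=7
r2=27
r0=14
r4=17
r3=33
r4=7^27=28
STR r0, [40] → M[40]=14
r1=27-33=-6
r2=(-6)^9=-13
halt.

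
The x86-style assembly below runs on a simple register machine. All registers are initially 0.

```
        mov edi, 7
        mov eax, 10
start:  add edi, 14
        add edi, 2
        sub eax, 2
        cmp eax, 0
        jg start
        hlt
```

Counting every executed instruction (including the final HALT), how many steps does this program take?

after mov edi, 7: edi=7
after mov eax, 10: eax=10
after add edi, 14: edi=7+14=21
after add edi, 2: edi=21+2=23
after sub eax, 2: eax=10-2=8
cmp eax, 0  (cmp 8,0)
jg start: taken
after add edi, 14: edi=23+14=37
after add edi, 2: edi=37+2=39
after sub eax, 2: eax=8-2=6
cmp eax, 0  (cmp 6,0)
jg start: taken
after add edi, 14: edi=39+14=53
after add edi, 2: edi=53+2=55
after sub eax, 2: eax=6-2=4
cmp eax, 0  (cmp 4,0)
jg start: taken
after add edi, 14: edi=55+14=69
after add edi, 2: edi=69+2=71
after sub eax, 2: eax=4-2=2
cmp eax, 0  (cmp 2,0)
jg start: taken
after add edi, 14: edi=71+14=85
after add edi, 2: edi=85+2=87
after sub eax, 2: eax=2-2=0
cmp eax, 0  (cmp 0,0)
jg start: not taken
halt.
Total executed instructions: 28.

28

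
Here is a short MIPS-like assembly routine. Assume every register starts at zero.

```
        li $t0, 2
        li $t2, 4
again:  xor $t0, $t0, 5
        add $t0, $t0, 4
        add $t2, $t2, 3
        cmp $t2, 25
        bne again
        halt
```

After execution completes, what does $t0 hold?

59

li $t0, 2 → $t0=2
li $t2, 4 → $t2=4
xor $t0, $t0, 5 → $t0=2^5=7
add $t0, $t0, 4 → $t0=7+4=11
add $t2, $t2, 3 → $t2=4+3=7
cmp $t2, 25  (cmp 7,25)
bne again: taken
xor $t0, $t0, 5 → $t0=11^5=14
add $t0, $t0, 4 → $t0=14+4=18
add $t2, $t2, 3 → $t2=7+3=10
cmp $t2, 25  (cmp 10,25)
bne again: taken
xor $t0, $t0, 5 → $t0=18^5=23
add $t0, $t0, 4 → $t0=23+4=27
add $t2, $t2, 3 → $t2=10+3=13
cmp $t2, 25  (cmp 13,25)
bne again: taken
xor $t0, $t0, 5 → $t0=27^5=30
add $t0, $t0, 4 → $t0=30+4=34
add $t2, $t2, 3 → $t2=13+3=16
cmp $t2, 25  (cmp 16,25)
bne again: taken
xor $t0, $t0, 5 → $t0=34^5=39
add $t0, $t0, 4 → $t0=39+4=43
add $t2, $t2, 3 → $t2=16+3=19
cmp $t2, 25  (cmp 19,25)
bne again: taken
xor $t0, $t0, 5 → $t0=43^5=46
add $t0, $t0, 4 → $t0=46+4=50
add $t2, $t2, 3 → $t2=19+3=22
cmp $t2, 25  (cmp 22,25)
bne again: taken
xor $t0, $t0, 5 → $t0=50^5=55
add $t0, $t0, 4 → $t0=55+4=59
add $t2, $t2, 3 → $t2=22+3=25
cmp $t2, 25  (cmp 25,25)
bne again: not taken
halt.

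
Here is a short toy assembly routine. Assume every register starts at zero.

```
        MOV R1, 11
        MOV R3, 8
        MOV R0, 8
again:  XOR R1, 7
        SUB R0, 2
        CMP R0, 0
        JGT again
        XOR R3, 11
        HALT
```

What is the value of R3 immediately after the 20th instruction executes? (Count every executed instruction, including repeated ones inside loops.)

3

R1=11
R3=8
R0=8
R1=11^7=12
R0=8-2=6
CMP R0, 0  (cmp 6,0)
JGT again: taken
R1=12^7=11
R0=6-2=4
CMP R0, 0  (cmp 4,0)
JGT again: taken
R1=11^7=12
R0=4-2=2
CMP R0, 0  (cmp 2,0)
JGT again: taken
R1=12^7=11
R0=2-2=0
CMP R0, 0  (cmp 0,0)
JGT again: not taken
R3=8^11=3
After step 20: R3 = 3.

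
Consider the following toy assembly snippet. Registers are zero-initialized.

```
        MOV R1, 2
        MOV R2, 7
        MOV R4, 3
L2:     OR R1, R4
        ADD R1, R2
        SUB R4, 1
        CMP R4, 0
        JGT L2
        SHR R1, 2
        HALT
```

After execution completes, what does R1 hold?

R1=2
R2=7
R4=3
R1=2|3=3
R1=3+7=10
R4=3-1=2
CMP R4, 0  (cmp 2,0)
JGT L2: taken
R1=10|2=10
R1=10+7=17
R4=2-1=1
CMP R4, 0  (cmp 1,0)
JGT L2: taken
R1=17|1=17
R1=17+7=24
R4=1-1=0
CMP R4, 0  (cmp 0,0)
JGT L2: not taken
R1=24>>2=6
halt.

6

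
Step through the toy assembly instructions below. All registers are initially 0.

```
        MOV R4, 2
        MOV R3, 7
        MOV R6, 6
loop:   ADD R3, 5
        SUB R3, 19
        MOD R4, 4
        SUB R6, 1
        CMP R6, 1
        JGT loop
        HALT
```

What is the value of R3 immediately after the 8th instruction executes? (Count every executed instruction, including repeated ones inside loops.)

-7

after MOV R4, 2: R4=2
after MOV R3, 7: R3=7
after MOV R6, 6: R6=6
after ADD R3, 5: R3=7+5=12
after SUB R3, 19: R3=12-19=-7
after MOD R4, 4: R4=2%4=2
after SUB R6, 1: R6=6-1=5
CMP R6, 1  (cmp 5,1)
After step 8: R3 = -7.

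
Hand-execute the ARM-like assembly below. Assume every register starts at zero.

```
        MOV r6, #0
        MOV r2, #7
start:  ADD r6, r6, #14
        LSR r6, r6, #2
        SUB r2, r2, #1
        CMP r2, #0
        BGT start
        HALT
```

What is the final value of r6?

4

r6=0
r2=7
r6=0+14=14
r6=14>>2=3
r2=7-1=6
CMP r2, #0  (cmp 6,0)
BGT start: taken
r6=3+14=17
r6=17>>2=4
r2=6-1=5
CMP r2, #0  (cmp 5,0)
BGT start: taken
r6=4+14=18
r6=18>>2=4
r2=5-1=4
CMP r2, #0  (cmp 4,0)
BGT start: taken
r6=4+14=18
r6=18>>2=4
r2=4-1=3
CMP r2, #0  (cmp 3,0)
BGT start: taken
r6=4+14=18
r6=18>>2=4
r2=3-1=2
CMP r2, #0  (cmp 2,0)
BGT start: taken
r6=4+14=18
r6=18>>2=4
r2=2-1=1
CMP r2, #0  (cmp 1,0)
BGT start: taken
r6=4+14=18
r6=18>>2=4
r2=1-1=0
CMP r2, #0  (cmp 0,0)
BGT start: not taken
halt.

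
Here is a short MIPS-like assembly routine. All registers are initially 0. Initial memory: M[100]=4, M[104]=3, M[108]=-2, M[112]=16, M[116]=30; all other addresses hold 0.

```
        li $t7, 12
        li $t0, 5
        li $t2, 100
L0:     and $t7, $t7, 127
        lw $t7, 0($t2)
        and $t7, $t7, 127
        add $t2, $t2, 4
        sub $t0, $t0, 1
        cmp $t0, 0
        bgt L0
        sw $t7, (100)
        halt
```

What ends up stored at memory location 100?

after li $t7, 12: $t7=12
after li $t0, 5: $t0=5
after li $t2, 100: $t2=100
after and $t7, $t7, 127: $t7=12&127=12
after lw $t7, 0($t2): $t7=M[100]=4
after and $t7, $t7, 127: $t7=4&127=4
after add $t2, $t2, 4: $t2=100+4=104
after sub $t0, $t0, 1: $t0=5-1=4
cmp $t0, 0  (cmp 4,0)
bgt L0: taken
after and $t7, $t7, 127: $t7=4&127=4
after lw $t7, 0($t2): $t7=M[104]=3
after and $t7, $t7, 127: $t7=3&127=3
after add $t2, $t2, 4: $t2=104+4=108
after sub $t0, $t0, 1: $t0=4-1=3
cmp $t0, 0  (cmp 3,0)
bgt L0: taken
after and $t7, $t7, 127: $t7=3&127=3
after lw $t7, 0($t2): $t7=M[108]=-2
after and $t7, $t7, 127: $t7=(-2)&127=126
after add $t2, $t2, 4: $t2=108+4=112
after sub $t0, $t0, 1: $t0=3-1=2
cmp $t0, 0  (cmp 2,0)
bgt L0: taken
after and $t7, $t7, 127: $t7=126&127=126
after lw $t7, 0($t2): $t7=M[112]=16
after and $t7, $t7, 127: $t7=16&127=16
after add $t2, $t2, 4: $t2=112+4=116
after sub $t0, $t0, 1: $t0=2-1=1
cmp $t0, 0  (cmp 1,0)
bgt L0: taken
after and $t7, $t7, 127: $t7=16&127=16
after lw $t7, 0($t2): $t7=M[116]=30
after and $t7, $t7, 127: $t7=30&127=30
after add $t2, $t2, 4: $t2=116+4=120
after sub $t0, $t0, 1: $t0=1-1=0
cmp $t0, 0  (cmp 0,0)
bgt L0: not taken
sw $t7, (100) → M[100]=30
halt.

30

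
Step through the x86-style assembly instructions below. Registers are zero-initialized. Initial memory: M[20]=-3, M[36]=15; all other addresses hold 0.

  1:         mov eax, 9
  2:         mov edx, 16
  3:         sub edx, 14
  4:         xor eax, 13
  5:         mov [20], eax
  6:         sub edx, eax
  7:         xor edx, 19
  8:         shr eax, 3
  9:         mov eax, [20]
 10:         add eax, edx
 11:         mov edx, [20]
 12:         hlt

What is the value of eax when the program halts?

-15

after mov eax, 9: eax=9
after mov edx, 16: edx=16
after sub edx, 14: edx=16-14=2
after xor eax, 13: eax=9^13=4
mov [20], eax → M[20]=4
after sub edx, eax: edx=2-4=-2
after xor edx, 19: edx=(-2)^19=-19
after shr eax, 3: eax=4>>3=0
after mov eax, [20]: eax=M[20]=4
after add eax, edx: eax=4+(-19)=-15
after mov edx, [20]: edx=M[20]=4
halt.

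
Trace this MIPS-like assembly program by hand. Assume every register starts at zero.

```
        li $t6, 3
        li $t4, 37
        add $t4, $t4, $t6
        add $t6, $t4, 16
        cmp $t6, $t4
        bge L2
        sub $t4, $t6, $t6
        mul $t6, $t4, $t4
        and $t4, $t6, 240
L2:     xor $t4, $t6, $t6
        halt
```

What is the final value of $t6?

56

li $t6, 3 → $t6=3
li $t4, 37 → $t4=37
add $t4, $t4, $t6 → $t4=37+3=40
add $t6, $t4, 16 → $t6=40+16=56
cmp $t6, $t4  (cmp 56,40)
bge L2: taken
xor $t4, $t6, $t6 → $t4=56^56=0
halt.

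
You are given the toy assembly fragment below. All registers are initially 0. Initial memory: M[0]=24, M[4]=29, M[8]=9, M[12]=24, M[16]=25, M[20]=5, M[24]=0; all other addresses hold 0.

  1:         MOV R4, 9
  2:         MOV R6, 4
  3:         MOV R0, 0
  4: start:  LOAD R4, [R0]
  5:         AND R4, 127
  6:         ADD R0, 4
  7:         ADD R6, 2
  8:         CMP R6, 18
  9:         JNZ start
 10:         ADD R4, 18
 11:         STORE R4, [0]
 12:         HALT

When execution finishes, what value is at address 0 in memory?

18

after MOV R4, 9: R4=9
after MOV R6, 4: R6=4
after MOV R0, 0: R0=0
after LOAD R4, [R0]: R4=M[0]=24
after AND R4, 127: R4=24&127=24
after ADD R0, 4: R0=0+4=4
after ADD R6, 2: R6=4+2=6
CMP R6, 18  (cmp 6,18)
JNZ start: taken
after LOAD R4, [R0]: R4=M[4]=29
after AND R4, 127: R4=29&127=29
after ADD R0, 4: R0=4+4=8
after ADD R6, 2: R6=6+2=8
CMP R6, 18  (cmp 8,18)
JNZ start: taken
after LOAD R4, [R0]: R4=M[8]=9
after AND R4, 127: R4=9&127=9
after ADD R0, 4: R0=8+4=12
after ADD R6, 2: R6=8+2=10
CMP R6, 18  (cmp 10,18)
JNZ start: taken
after LOAD R4, [R0]: R4=M[12]=24
after AND R4, 127: R4=24&127=24
after ADD R0, 4: R0=12+4=16
after ADD R6, 2: R6=10+2=12
CMP R6, 18  (cmp 12,18)
JNZ start: taken
after LOAD R4, [R0]: R4=M[16]=25
after AND R4, 127: R4=25&127=25
after ADD R0, 4: R0=16+4=20
after ADD R6, 2: R6=12+2=14
CMP R6, 18  (cmp 14,18)
JNZ start: taken
after LOAD R4, [R0]: R4=M[20]=5
after AND R4, 127: R4=5&127=5
after ADD R0, 4: R0=20+4=24
after ADD R6, 2: R6=14+2=16
CMP R6, 18  (cmp 16,18)
JNZ start: taken
after LOAD R4, [R0]: R4=M[24]=0
after AND R4, 127: R4=0&127=0
after ADD R0, 4: R0=24+4=28
after ADD R6, 2: R6=16+2=18
CMP R6, 18  (cmp 18,18)
JNZ start: not taken
after ADD R4, 18: R4=0+18=18
STORE R4, [0] → M[0]=18
halt.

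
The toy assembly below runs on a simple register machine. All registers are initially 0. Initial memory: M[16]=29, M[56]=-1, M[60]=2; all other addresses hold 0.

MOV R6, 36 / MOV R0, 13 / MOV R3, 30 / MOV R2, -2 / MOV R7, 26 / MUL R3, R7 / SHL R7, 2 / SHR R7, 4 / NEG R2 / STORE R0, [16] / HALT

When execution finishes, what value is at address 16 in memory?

13

MOV R6, 36 → R6=36
MOV R0, 13 → R0=13
MOV R3, 30 → R3=30
MOV R2, -2 → R2=-2
MOV R7, 26 → R7=26
MUL R3, R7 → R3=30*26=780
SHL R7, 2 → R7=26<<2=104
SHR R7, 4 → R7=104>>4=6
NEG R2 → R2=-(-2)=2
STORE R0, [16] → M[16]=13
halt.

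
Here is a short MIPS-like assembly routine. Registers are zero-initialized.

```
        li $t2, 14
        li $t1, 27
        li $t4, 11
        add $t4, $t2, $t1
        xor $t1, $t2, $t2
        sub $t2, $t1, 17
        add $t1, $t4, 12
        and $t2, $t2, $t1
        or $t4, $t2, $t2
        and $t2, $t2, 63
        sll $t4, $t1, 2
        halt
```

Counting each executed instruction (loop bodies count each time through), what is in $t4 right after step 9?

37

li $t2, 14 → $t2=14
li $t1, 27 → $t1=27
li $t4, 11 → $t4=11
add $t4, $t2, $t1 → $t4=14+27=41
xor $t1, $t2, $t2 → $t1=14^14=0
sub $t2, $t1, 17 → $t2=0-17=-17
add $t1, $t4, 12 → $t1=41+12=53
and $t2, $t2, $t1 → $t2=(-17)&53=37
or $t4, $t2, $t2 → $t4=37|37=37
After step 9: $t4 = 37.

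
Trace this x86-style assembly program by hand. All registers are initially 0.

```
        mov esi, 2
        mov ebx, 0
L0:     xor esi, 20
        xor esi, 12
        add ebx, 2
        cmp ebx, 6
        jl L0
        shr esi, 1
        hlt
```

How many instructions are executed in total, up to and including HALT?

19

esi=2
ebx=0
esi=2^20=22
esi=22^12=26
ebx=0+2=2
cmp ebx, 6  (cmp 2,6)
jl L0: taken
esi=26^20=14
esi=14^12=2
ebx=2+2=4
cmp ebx, 6  (cmp 4,6)
jl L0: taken
esi=2^20=22
esi=22^12=26
ebx=4+2=6
cmp ebx, 6  (cmp 6,6)
jl L0: not taken
esi=26>>1=13
halt.
Total executed instructions: 19.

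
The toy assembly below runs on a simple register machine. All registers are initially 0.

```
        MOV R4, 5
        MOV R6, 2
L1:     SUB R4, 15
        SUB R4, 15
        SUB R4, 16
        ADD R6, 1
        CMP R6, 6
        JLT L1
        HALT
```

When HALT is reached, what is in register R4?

after MOV R4, 5: R4=5
after MOV R6, 2: R6=2
after SUB R4, 15: R4=5-15=-10
after SUB R4, 15: R4=(-10)-15=-25
after SUB R4, 16: R4=(-25)-16=-41
after ADD R6, 1: R6=2+1=3
CMP R6, 6  (cmp 3,6)
JLT L1: taken
after SUB R4, 15: R4=(-41)-15=-56
after SUB R4, 15: R4=(-56)-15=-71
after SUB R4, 16: R4=(-71)-16=-87
after ADD R6, 1: R6=3+1=4
CMP R6, 6  (cmp 4,6)
JLT L1: taken
after SUB R4, 15: R4=(-87)-15=-102
after SUB R4, 15: R4=(-102)-15=-117
after SUB R4, 16: R4=(-117)-16=-133
after ADD R6, 1: R6=4+1=5
CMP R6, 6  (cmp 5,6)
JLT L1: taken
after SUB R4, 15: R4=(-133)-15=-148
after SUB R4, 15: R4=(-148)-15=-163
after SUB R4, 16: R4=(-163)-16=-179
after ADD R6, 1: R6=5+1=6
CMP R6, 6  (cmp 6,6)
JLT L1: not taken
halt.

-179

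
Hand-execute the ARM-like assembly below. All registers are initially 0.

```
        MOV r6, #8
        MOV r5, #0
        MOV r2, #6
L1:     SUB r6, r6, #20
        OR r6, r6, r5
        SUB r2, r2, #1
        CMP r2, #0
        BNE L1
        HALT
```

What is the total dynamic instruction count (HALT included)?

34

r6=8
r5=0
r2=6
r6=8-20=-12
r6=(-12)|0=-12
r2=6-1=5
CMP r2, #0  (cmp 5,0)
BNE L1: taken
r6=(-12)-20=-32
r6=(-32)|0=-32
r2=5-1=4
CMP r2, #0  (cmp 4,0)
BNE L1: taken
r6=(-32)-20=-52
r6=(-52)|0=-52
r2=4-1=3
CMP r2, #0  (cmp 3,0)
BNE L1: taken
r6=(-52)-20=-72
r6=(-72)|0=-72
r2=3-1=2
CMP r2, #0  (cmp 2,0)
BNE L1: taken
r6=(-72)-20=-92
r6=(-92)|0=-92
r2=2-1=1
CMP r2, #0  (cmp 1,0)
BNE L1: taken
r6=(-92)-20=-112
r6=(-112)|0=-112
r2=1-1=0
CMP r2, #0  (cmp 0,0)
BNE L1: not taken
halt.
Total executed instructions: 34.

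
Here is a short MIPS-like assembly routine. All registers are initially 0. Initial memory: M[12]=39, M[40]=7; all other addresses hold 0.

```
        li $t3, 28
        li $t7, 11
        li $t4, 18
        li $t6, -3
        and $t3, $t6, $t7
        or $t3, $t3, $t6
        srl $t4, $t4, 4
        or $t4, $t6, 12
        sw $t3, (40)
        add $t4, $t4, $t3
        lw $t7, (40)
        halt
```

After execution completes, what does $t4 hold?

li $t3, 28 → $t3=28
li $t7, 11 → $t7=11
li $t4, 18 → $t4=18
li $t6, -3 → $t6=-3
and $t3, $t6, $t7 → $t3=(-3)&11=9
or $t3, $t3, $t6 → $t3=9|(-3)=-3
srl $t4, $t4, 4 → $t4=18>>4=1
or $t4, $t6, 12 → $t4=(-3)|12=-3
sw $t3, (40) → M[40]=-3
add $t4, $t4, $t3 → $t4=(-3)+(-3)=-6
lw $t7, (40) → $t7=M[40]=-3
halt.

-6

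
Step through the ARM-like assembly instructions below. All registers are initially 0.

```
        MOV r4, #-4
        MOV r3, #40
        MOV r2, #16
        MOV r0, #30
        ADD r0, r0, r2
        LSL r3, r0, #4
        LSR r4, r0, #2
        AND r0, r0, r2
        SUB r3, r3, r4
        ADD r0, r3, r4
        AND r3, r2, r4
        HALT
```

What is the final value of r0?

after MOV r4, #-4: r4=-4
after MOV r3, #40: r3=40
after MOV r2, #16: r2=16
after MOV r0, #30: r0=30
after ADD r0, r0, r2: r0=30+16=46
after LSL r3, r0, #4: r3=46<<4=736
after LSR r4, r0, #2: r4=46>>2=11
after AND r0, r0, r2: r0=46&16=0
after SUB r3, r3, r4: r3=736-11=725
after ADD r0, r3, r4: r0=725+11=736
after AND r3, r2, r4: r3=16&11=0
halt.

736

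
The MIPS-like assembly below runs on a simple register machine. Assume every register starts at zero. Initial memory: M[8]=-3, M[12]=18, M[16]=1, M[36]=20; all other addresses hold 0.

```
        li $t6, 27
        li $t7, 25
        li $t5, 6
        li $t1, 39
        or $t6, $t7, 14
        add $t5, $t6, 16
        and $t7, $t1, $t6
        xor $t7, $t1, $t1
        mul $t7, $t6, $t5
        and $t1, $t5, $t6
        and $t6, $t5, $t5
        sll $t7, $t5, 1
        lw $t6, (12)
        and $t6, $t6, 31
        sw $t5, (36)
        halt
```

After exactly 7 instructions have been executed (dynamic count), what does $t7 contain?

7

$t6=27
$t7=25
$t5=6
$t1=39
$t6=25|14=31
$t5=31+16=47
$t7=39&31=7
After step 7: $t7 = 7.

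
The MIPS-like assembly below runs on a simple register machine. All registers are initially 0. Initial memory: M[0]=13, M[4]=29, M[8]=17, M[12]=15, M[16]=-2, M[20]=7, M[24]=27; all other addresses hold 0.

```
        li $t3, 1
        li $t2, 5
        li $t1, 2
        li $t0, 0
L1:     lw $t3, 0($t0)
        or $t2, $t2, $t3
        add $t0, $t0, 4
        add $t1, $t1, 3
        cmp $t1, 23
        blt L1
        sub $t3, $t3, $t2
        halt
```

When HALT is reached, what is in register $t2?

-1

li $t3, 1 → $t3=1
li $t2, 5 → $t2=5
li $t1, 2 → $t1=2
li $t0, 0 → $t0=0
lw $t3, 0($t0) → $t3=M[0]=13
or $t2, $t2, $t3 → $t2=5|13=13
add $t0, $t0, 4 → $t0=0+4=4
add $t1, $t1, 3 → $t1=2+3=5
cmp $t1, 23  (cmp 5,23)
blt L1: taken
lw $t3, 0($t0) → $t3=M[4]=29
or $t2, $t2, $t3 → $t2=13|29=29
add $t0, $t0, 4 → $t0=4+4=8
add $t1, $t1, 3 → $t1=5+3=8
cmp $t1, 23  (cmp 8,23)
blt L1: taken
lw $t3, 0($t0) → $t3=M[8]=17
or $t2, $t2, $t3 → $t2=29|17=29
add $t0, $t0, 4 → $t0=8+4=12
add $t1, $t1, 3 → $t1=8+3=11
cmp $t1, 23  (cmp 11,23)
blt L1: taken
lw $t3, 0($t0) → $t3=M[12]=15
or $t2, $t2, $t3 → $t2=29|15=31
add $t0, $t0, 4 → $t0=12+4=16
add $t1, $t1, 3 → $t1=11+3=14
cmp $t1, 23  (cmp 14,23)
blt L1: taken
lw $t3, 0($t0) → $t3=M[16]=-2
or $t2, $t2, $t3 → $t2=31|(-2)=-1
add $t0, $t0, 4 → $t0=16+4=20
add $t1, $t1, 3 → $t1=14+3=17
cmp $t1, 23  (cmp 17,23)
blt L1: taken
lw $t3, 0($t0) → $t3=M[20]=7
or $t2, $t2, $t3 → $t2=(-1)|7=-1
add $t0, $t0, 4 → $t0=20+4=24
add $t1, $t1, 3 → $t1=17+3=20
cmp $t1, 23  (cmp 20,23)
blt L1: taken
lw $t3, 0($t0) → $t3=M[24]=27
or $t2, $t2, $t3 → $t2=(-1)|27=-1
add $t0, $t0, 4 → $t0=24+4=28
add $t1, $t1, 3 → $t1=20+3=23
cmp $t1, 23  (cmp 23,23)
blt L1: not taken
sub $t3, $t3, $t2 → $t3=27-(-1)=28
halt.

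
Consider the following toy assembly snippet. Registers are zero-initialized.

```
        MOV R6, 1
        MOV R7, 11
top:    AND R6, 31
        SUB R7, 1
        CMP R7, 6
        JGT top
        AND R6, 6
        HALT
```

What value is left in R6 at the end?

0

MOV R6, 1 → R6=1
MOV R7, 11 → R7=11
AND R6, 31 → R6=1&31=1
SUB R7, 1 → R7=11-1=10
CMP R7, 6  (cmp 10,6)
JGT top: taken
AND R6, 31 → R6=1&31=1
SUB R7, 1 → R7=10-1=9
CMP R7, 6  (cmp 9,6)
JGT top: taken
AND R6, 31 → R6=1&31=1
SUB R7, 1 → R7=9-1=8
CMP R7, 6  (cmp 8,6)
JGT top: taken
AND R6, 31 → R6=1&31=1
SUB R7, 1 → R7=8-1=7
CMP R7, 6  (cmp 7,6)
JGT top: taken
AND R6, 31 → R6=1&31=1
SUB R7, 1 → R7=7-1=6
CMP R7, 6  (cmp 6,6)
JGT top: not taken
AND R6, 6 → R6=1&6=0
halt.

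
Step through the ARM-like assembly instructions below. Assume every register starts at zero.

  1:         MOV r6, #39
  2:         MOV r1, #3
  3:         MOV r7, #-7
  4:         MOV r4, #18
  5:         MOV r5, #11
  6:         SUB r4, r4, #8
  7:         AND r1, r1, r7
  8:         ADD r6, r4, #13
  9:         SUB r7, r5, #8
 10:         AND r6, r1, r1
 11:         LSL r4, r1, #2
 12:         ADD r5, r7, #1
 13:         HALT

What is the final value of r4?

r6=39
r1=3
r7=-7
r4=18
r5=11
r4=18-8=10
r1=3&(-7)=1
r6=10+13=23
r7=11-8=3
r6=1&1=1
r4=1<<2=4
r5=3+1=4
halt.

4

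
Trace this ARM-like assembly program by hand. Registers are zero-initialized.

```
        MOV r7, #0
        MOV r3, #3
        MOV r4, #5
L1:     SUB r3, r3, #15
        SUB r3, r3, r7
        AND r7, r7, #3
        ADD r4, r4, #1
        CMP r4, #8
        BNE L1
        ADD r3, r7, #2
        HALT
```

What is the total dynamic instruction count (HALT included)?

MOV r7, #0 → r7=0
MOV r3, #3 → r3=3
MOV r4, #5 → r4=5
SUB r3, r3, #15 → r3=3-15=-12
SUB r3, r3, r7 → r3=(-12)-0=-12
AND r7, r7, #3 → r7=0&3=0
ADD r4, r4, #1 → r4=5+1=6
CMP r4, #8  (cmp 6,8)
BNE L1: taken
SUB r3, r3, #15 → r3=(-12)-15=-27
SUB r3, r3, r7 → r3=(-27)-0=-27
AND r7, r7, #3 → r7=0&3=0
ADD r4, r4, #1 → r4=6+1=7
CMP r4, #8  (cmp 7,8)
BNE L1: taken
SUB r3, r3, #15 → r3=(-27)-15=-42
SUB r3, r3, r7 → r3=(-42)-0=-42
AND r7, r7, #3 → r7=0&3=0
ADD r4, r4, #1 → r4=7+1=8
CMP r4, #8  (cmp 8,8)
BNE L1: not taken
ADD r3, r7, #2 → r3=0+2=2
halt.
Total executed instructions: 23.

23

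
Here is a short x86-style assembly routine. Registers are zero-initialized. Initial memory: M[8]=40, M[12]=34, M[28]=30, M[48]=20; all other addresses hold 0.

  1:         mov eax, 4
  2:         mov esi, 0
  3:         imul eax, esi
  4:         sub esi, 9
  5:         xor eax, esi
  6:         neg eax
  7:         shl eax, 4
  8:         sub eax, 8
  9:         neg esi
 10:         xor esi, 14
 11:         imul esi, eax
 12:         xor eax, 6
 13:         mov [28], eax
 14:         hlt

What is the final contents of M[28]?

after mov eax, 4: eax=4
after mov esi, 0: esi=0
after imul eax, esi: eax=4*0=0
after sub esi, 9: esi=0-9=-9
after xor eax, esi: eax=0^(-9)=-9
after neg eax: eax=-(-9)=9
after shl eax, 4: eax=9<<4=144
after sub eax, 8: eax=144-8=136
after neg esi: esi=-(-9)=9
after xor esi, 14: esi=9^14=7
after imul esi, eax: esi=7*136=952
after xor eax, 6: eax=136^6=142
mov [28], eax → M[28]=142
halt.

142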